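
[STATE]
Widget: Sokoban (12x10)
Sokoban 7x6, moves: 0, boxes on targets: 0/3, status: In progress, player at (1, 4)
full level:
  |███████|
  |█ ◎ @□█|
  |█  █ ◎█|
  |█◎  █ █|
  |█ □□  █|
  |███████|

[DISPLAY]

███████     
█ ◎ @□█     
█  █ ◎█     
█◎  █ █     
█ □□  █     
███████     
Moves: 0  0/
            
            
            


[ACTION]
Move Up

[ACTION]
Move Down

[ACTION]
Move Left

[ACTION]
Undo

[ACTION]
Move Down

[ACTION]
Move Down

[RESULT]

███████     
█ ◎  □█     
█  █@◎█     
█◎  █ █     
█ □□  █     
███████     
Moves: 1  0/
            
            
            


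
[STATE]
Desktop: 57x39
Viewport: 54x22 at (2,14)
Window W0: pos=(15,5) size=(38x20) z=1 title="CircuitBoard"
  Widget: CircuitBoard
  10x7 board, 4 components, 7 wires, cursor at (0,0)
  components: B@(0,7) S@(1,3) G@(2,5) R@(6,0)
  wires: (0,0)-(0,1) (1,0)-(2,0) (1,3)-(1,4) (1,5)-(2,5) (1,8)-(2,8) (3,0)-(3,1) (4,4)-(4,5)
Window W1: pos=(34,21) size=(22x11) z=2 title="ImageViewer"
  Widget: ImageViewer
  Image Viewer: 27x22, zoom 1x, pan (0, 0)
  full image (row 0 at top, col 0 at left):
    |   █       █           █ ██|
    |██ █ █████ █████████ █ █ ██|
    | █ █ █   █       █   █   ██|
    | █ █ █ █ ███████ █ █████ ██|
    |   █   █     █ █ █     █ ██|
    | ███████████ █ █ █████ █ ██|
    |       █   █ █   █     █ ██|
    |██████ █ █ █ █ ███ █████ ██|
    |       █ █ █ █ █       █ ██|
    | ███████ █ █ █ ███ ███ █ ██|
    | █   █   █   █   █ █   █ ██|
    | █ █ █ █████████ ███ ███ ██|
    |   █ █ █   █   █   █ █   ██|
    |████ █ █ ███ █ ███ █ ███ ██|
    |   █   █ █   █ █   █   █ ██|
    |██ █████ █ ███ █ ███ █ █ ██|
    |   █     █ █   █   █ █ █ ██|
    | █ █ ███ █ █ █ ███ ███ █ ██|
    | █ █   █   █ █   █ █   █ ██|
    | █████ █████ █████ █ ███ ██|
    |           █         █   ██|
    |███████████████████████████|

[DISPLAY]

             ┃                                    ┃   
             ┃3   · ─ ·                           ┃   
             ┃                                    ┃   
             ┃4                   · ─ ·           ┃   
             ┃                                    ┃   
             ┃5                                   ┃   
             ┃                                    ┃   
             ┃6   R             ┏━━━━━━━━━━━━━━━━━━━━┓
             ┃Cursor: (0,0)     ┃ ImageViewer        ┃
             ┃                  ┠────────────────────┨
             ┗━━━━━━━━━━━━━━━━━━┃   █       █        ┃
                                ┃██ █ █████ █████████┃
                                ┃ █ █ █   █       █  ┃
                                ┃ █ █ █ █ ███████ █ █┃
                                ┃   █   █     █ █ █  ┃
                                ┃ ███████████ █ █ ███┃
                                ┃       █   █ █   █  ┃
                                ┗━━━━━━━━━━━━━━━━━━━━┛
                                                      
                                                      
                                                      
                                                      


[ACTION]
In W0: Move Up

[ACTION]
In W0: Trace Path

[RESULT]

             ┃                                    ┃   
             ┃3   · ─ ·                           ┃   
             ┃                                    ┃   
             ┃4                   · ─ ·           ┃   
             ┃                                    ┃   
             ┃5                                   ┃   
             ┃                                    ┃   
             ┃6   R             ┏━━━━━━━━━━━━━━━━━━━━┓
             ┃Cursor: (0,0)  Tra┃ ImageViewer        ┃
             ┃                  ┠────────────────────┨
             ┗━━━━━━━━━━━━━━━━━━┃   █       █        ┃
                                ┃██ █ █████ █████████┃
                                ┃ █ █ █   █       █  ┃
                                ┃ █ █ █ █ ███████ █ █┃
                                ┃   █   █     █ █ █  ┃
                                ┃ ███████████ █ █ ███┃
                                ┃       █   █ █   █  ┃
                                ┗━━━━━━━━━━━━━━━━━━━━┛
                                                      
                                                      
                                                      
                                                      


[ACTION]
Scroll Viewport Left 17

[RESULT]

               ┃                                    ┃ 
               ┃3   · ─ ·                           ┃ 
               ┃                                    ┃ 
               ┃4                   · ─ ·           ┃ 
               ┃                                    ┃ 
               ┃5                                   ┃ 
               ┃                                    ┃ 
               ┃6   R             ┏━━━━━━━━━━━━━━━━━━━
               ┃Cursor: (0,0)  Tra┃ ImageViewer       
               ┃                  ┠───────────────────
               ┗━━━━━━━━━━━━━━━━━━┃   █       █       
                                  ┃██ █ █████ ████████
                                  ┃ █ █ █   █       █ 
                                  ┃ █ █ █ █ ███████ █ 
                                  ┃   █   █     █ █ █ 
                                  ┃ ███████████ █ █ ██
                                  ┃       █   █ █   █ 
                                  ┗━━━━━━━━━━━━━━━━━━━
                                                      
                                                      
                                                      
                                                      


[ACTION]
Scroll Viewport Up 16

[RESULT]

                                                      
                                                      
                                                      
                                                      
                                                      
               ┏━━━━━━━━━━━━━━━━━━━━━━━━━━━━━━━━━━━━┓ 
               ┃ CircuitBoard                       ┃ 
               ┠────────────────────────────────────┨ 
               ┃   0 1 2 3 4 5 6 7 8 9              ┃ 
               ┃0  [.]─ ·                       B   ┃ 
               ┃                                    ┃ 
               ┃1   ·           S ─ ·   ·           ┃ 
               ┃    │                   │           ┃ 
               ┃2   ·                   G           ┃ 
               ┃                                    ┃ 
               ┃3   · ─ ·                           ┃ 
               ┃                                    ┃ 
               ┃4                   · ─ ·           ┃ 
               ┃                                    ┃ 
               ┃5                                   ┃ 
               ┃                                    ┃ 
               ┃6   R             ┏━━━━━━━━━━━━━━━━━━━


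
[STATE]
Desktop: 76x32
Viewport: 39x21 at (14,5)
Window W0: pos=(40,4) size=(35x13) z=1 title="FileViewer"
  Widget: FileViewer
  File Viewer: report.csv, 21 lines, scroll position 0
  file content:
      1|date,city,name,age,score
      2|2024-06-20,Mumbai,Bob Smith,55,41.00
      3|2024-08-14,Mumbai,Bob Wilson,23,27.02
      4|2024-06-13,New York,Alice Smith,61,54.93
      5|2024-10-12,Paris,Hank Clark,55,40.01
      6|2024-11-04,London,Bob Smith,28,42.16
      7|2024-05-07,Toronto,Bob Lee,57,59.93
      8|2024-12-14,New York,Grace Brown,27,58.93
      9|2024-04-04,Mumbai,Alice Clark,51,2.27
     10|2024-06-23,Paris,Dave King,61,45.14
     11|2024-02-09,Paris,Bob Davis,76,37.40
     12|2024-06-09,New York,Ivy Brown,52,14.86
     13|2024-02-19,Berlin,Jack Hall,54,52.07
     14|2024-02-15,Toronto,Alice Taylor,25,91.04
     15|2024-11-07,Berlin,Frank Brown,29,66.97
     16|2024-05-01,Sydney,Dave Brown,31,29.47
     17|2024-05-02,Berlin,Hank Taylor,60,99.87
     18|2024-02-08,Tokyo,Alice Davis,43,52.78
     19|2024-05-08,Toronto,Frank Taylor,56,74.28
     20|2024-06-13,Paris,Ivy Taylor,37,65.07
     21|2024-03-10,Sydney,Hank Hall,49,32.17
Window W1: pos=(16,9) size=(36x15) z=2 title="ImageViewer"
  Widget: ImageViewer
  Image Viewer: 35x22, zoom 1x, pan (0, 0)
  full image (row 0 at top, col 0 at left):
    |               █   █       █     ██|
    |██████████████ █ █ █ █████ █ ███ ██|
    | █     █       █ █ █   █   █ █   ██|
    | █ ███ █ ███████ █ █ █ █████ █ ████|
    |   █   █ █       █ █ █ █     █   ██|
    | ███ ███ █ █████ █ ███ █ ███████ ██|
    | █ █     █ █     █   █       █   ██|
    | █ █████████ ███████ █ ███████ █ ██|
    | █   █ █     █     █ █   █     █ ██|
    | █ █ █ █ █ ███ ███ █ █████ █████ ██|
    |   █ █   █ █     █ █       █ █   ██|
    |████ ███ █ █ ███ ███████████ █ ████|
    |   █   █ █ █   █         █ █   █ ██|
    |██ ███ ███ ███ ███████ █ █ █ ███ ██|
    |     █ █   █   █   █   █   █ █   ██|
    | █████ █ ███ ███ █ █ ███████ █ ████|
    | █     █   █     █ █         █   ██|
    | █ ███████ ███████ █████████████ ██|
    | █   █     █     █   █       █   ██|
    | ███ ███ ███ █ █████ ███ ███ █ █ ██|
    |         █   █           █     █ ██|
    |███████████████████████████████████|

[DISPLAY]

                          ┃ FileViewer 
                          ┠────────────
                          ┃date,city,na
                          ┃2024-06-20,M
  ┏━━━━━━━━━━━━━━━━━━━━━━━━━━━━━━━━━━┓M
  ┃ ImageViewer                      ┃N
  ┠──────────────────────────────────┨P
  ┃               █   █       █     █┃L
  ┃██████████████ █ █ █ █████ █ ███ █┃T
  ┃ █     █       █ █ █   █   █ █   █┃N
  ┃ █ ███ █ ███████ █ █ █ █████ █ ███┃M
  ┃   █   █ █       █ █ █ █     █   █┃━
  ┃ ███ ███ █ █████ █ ███ █ ███████ █┃ 
  ┃ █ █     █ █     █   █       █   █┃ 
  ┃ █ █████████ ███████ █ ███████ █ █┃ 
  ┃ █   █ █     █     █ █   █     █ █┃ 
  ┃ █ █ █ █ █ ███ ███ █ █████ █████ █┃ 
  ┃   █ █   █ █     █ █       █ █   █┃ 
  ┗━━━━━━━━━━━━━━━━━━━━━━━━━━━━━━━━━━┛ 
                                       
                                       


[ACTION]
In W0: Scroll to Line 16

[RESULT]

                          ┃ FileViewer 
                          ┠────────────
                          ┃2024-02-19,B
                          ┃2024-02-15,T
  ┏━━━━━━━━━━━━━━━━━━━━━━━━━━━━━━━━━━┓B
  ┃ ImageViewer                      ┃S
  ┠──────────────────────────────────┨B
  ┃               █   █       █     █┃T
  ┃██████████████ █ █ █ █████ █ ███ █┃T
  ┃ █     █       █ █ █   █   █ █   █┃P
  ┃ █ ███ █ ███████ █ █ █ █████ █ ███┃S
  ┃   █   █ █       █ █ █ █     █   █┃━
  ┃ ███ ███ █ █████ █ ███ █ ███████ █┃ 
  ┃ █ █     █ █     █   █       █   █┃ 
  ┃ █ █████████ ███████ █ ███████ █ █┃ 
  ┃ █   █ █     █     █ █   █     █ █┃ 
  ┃ █ █ █ █ █ ███ ███ █ █████ █████ █┃ 
  ┃   █ █   █ █     █ █       █ █   █┃ 
  ┗━━━━━━━━━━━━━━━━━━━━━━━━━━━━━━━━━━┛ 
                                       
                                       


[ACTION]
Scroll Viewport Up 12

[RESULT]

                                       
                                       
                                       
                                       
                          ┏━━━━━━━━━━━━
                          ┃ FileViewer 
                          ┠────────────
                          ┃2024-02-19,B
                          ┃2024-02-15,T
  ┏━━━━━━━━━━━━━━━━━━━━━━━━━━━━━━━━━━┓B
  ┃ ImageViewer                      ┃S
  ┠──────────────────────────────────┨B
  ┃               █   █       █     █┃T
  ┃██████████████ █ █ █ █████ █ ███ █┃T
  ┃ █     █       █ █ █   █   █ █   █┃P
  ┃ █ ███ █ ███████ █ █ █ █████ █ ███┃S
  ┃   █   █ █       █ █ █ █     █   █┃━
  ┃ ███ ███ █ █████ █ ███ █ ███████ █┃ 
  ┃ █ █     █ █     █   █       █   █┃ 
  ┃ █ █████████ ███████ █ ███████ █ █┃ 
  ┃ █   █ █     █     █ █   █     █ █┃ 


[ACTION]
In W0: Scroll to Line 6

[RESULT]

                                       
                                       
                                       
                                       
                          ┏━━━━━━━━━━━━
                          ┃ FileViewer 
                          ┠────────────
                          ┃2024-11-04,L
                          ┃2024-05-07,T
  ┏━━━━━━━━━━━━━━━━━━━━━━━━━━━━━━━━━━┓N
  ┃ ImageViewer                      ┃M
  ┠──────────────────────────────────┨P
  ┃               █   █       █     █┃P
  ┃██████████████ █ █ █ █████ █ ███ █┃N
  ┃ █     █       █ █ █   █   █ █   █┃B
  ┃ █ ███ █ ███████ █ █ █ █████ █ ███┃T
  ┃   █   █ █       █ █ █ █     █   █┃━
  ┃ ███ ███ █ █████ █ ███ █ ███████ █┃ 
  ┃ █ █     █ █     █   █       █   █┃ 
  ┃ █ █████████ ███████ █ ███████ █ █┃ 
  ┃ █   █ █     █     █ █   █     █ █┃ 


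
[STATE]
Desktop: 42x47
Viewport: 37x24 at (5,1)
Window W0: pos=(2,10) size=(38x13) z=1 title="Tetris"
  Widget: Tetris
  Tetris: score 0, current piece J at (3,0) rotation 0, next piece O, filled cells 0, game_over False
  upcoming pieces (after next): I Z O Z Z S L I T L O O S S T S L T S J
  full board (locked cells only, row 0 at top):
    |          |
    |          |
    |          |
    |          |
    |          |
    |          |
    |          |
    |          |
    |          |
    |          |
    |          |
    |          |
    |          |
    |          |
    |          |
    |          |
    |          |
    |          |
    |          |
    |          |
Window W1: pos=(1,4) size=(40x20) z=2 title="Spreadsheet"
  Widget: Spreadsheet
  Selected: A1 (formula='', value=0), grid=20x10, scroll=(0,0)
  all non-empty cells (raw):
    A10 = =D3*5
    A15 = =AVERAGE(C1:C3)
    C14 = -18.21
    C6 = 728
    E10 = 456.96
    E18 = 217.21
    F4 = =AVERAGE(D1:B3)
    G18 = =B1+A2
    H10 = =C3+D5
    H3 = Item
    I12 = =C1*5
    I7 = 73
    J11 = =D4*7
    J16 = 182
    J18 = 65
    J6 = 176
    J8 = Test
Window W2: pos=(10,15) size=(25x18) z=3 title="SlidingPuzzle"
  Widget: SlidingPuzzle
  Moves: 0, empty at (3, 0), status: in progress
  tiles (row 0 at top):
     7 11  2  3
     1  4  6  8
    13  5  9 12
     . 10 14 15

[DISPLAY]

                                     
                                     
                                     
━━━━━━━━━━━━━━━━━━━━━━━━━━━━━━━━━━━┓ 
readsheet                          ┃ 
───────────────────────────────────┨ 
                                   ┃ 
    A       B       C       D      ┃ 
-----------------------------------┃ 
      [0]       0       0       0  ┃ 
        0       0       0       0  ┃ 
        0       0       0       0  ┃ 
        0       0       0       0  ┃ 
        0       0       0       0  ┃ 
     ┏━━━━━━━━━━━━━━━━━━━━━━━┓  0  ┃ 
     ┃ SlidingPuzzle         ┃  0  ┃ 
     ┠───────────────────────┨  0  ┃ 
     ┃┌────┬────┬────┬────┐  ┃  0  ┃ 
     ┃│  7 │ 11 │  2 │  3 │  ┃  0  ┃ 
     ┃├────┼────┼────┼────┤  ┃  0  ┃ 
     ┃│  1 │  4 │  6 │  8 │  ┃  0  ┃ 
     ┃├────┼────┼────┼────┤  ┃  0  ┃ 
━━━━━┃│ 13 │  5 │  9 │ 12 │  ┃━━━━━┛ 
     ┃├────┼────┼────┼────┤  ┃       


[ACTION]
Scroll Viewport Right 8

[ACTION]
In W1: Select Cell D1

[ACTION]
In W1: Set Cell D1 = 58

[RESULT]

                                     
                                     
                                     
━━━━━━━━━━━━━━━━━━━━━━━━━━━━━━━━━━━┓ 
readsheet                          ┃ 
───────────────────────────────────┨ 
 58                                ┃ 
    A       B       C       D      ┃ 
-----------------------------------┃ 
        0       0       0    [58]  ┃ 
        0       0       0       0  ┃ 
        0       0       0       0  ┃ 
        0       0       0       0  ┃ 
        0       0       0       0  ┃ 
     ┏━━━━━━━━━━━━━━━━━━━━━━━┓  0  ┃ 
     ┃ SlidingPuzzle         ┃  0  ┃ 
     ┠───────────────────────┨  0  ┃ 
     ┃┌────┬────┬────┬────┐  ┃  0  ┃ 
     ┃│  7 │ 11 │  2 │  3 │  ┃  0  ┃ 
     ┃├────┼────┼────┼────┤  ┃  0  ┃ 
     ┃│  1 │  4 │  6 │  8 │  ┃  0  ┃ 
     ┃├────┼────┼────┼────┤  ┃  0  ┃ 
━━━━━┃│ 13 │  5 │  9 │ 12 │  ┃━━━━━┛ 
     ┃├────┼────┼────┼────┤  ┃       


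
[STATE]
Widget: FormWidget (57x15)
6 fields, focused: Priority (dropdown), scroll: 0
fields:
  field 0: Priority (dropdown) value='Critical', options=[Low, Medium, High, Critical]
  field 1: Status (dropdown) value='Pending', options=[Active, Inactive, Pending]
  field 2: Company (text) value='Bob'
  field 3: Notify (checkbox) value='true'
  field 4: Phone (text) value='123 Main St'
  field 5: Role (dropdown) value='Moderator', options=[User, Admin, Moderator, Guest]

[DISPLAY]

> Priority:   [Critical                                ▼]
  Status:     [Pending                                 ▼]
  Company:    [Bob                                      ]
  Notify:     [x]                                        
  Phone:      [123 Main St                              ]
  Role:       [Moderator                               ▼]
                                                         
                                                         
                                                         
                                                         
                                                         
                                                         
                                                         
                                                         
                                                         


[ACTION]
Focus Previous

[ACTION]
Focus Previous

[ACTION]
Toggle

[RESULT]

  Priority:   [Critical                                ▼]
  Status:     [Pending                                 ▼]
  Company:    [Bob                                      ]
  Notify:     [x]                                        
> Phone:      [123 Main St                              ]
  Role:       [Moderator                               ▼]
                                                         
                                                         
                                                         
                                                         
                                                         
                                                         
                                                         
                                                         
                                                         


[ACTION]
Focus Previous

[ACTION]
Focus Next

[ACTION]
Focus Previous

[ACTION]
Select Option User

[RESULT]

  Priority:   [Critical                                ▼]
  Status:     [Pending                                 ▼]
  Company:    [Bob                                      ]
> Notify:     [x]                                        
  Phone:      [123 Main St                              ]
  Role:       [Moderator                               ▼]
                                                         
                                                         
                                                         
                                                         
                                                         
                                                         
                                                         
                                                         
                                                         


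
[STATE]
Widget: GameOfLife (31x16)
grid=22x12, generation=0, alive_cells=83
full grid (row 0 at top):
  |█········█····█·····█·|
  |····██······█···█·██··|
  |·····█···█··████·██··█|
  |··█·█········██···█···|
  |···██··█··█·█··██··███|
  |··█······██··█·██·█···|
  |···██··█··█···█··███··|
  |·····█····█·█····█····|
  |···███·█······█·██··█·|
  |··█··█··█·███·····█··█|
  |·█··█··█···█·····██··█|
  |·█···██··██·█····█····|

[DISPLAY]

Gen: 0                         
█········█····█·····█·         
····██······█···█·██··         
·····█···█··████·██··█         
··█·█········██···█···         
···██··█··█·█··██··███         
··█······██··█·██·█···         
···██··█··█···█··███··         
·····█····█·█····█····         
···███·█······█·██··█·         
··█··█··█·███·····█··█         
·█··█··█···█·····██··█         
·█···██··██·█····█····         
                               
                               
                               


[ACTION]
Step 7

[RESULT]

Gen: 7                         
···············█······         
··············█·█·····         
······██·····█········         
···········█···██·····         
···██··············███         
··█·······██····█····█         
·█··█·····██·····█·███         
·█···██·········█··██·         
·······█····██··████··         
███·██·███······███···         
·█·██·███·············         
······················         
                               
                               
                               


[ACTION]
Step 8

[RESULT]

Gen: 15                        
······················         
······················         
···················█··         
···········█······█··█         
···········██·····█··█         
···········███········         
···██·██·····██····█·█         
·█····█····███····█··█         
·█·····█···██·····█·█·         
·█····██···█·······█··         
··█····█··············         
··█···█···············         
                               
                               
                               


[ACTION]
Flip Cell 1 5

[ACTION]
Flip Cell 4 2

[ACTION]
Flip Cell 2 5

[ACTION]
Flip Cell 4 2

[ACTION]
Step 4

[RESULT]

Gen: 19                        
······················         
······················         
······················         
···········███········         
···········█·██····█··         
···········██··█······         
·····██····██████·····         
·····█·····██··█·····█         
··██···██·██·██·····█·         
·█······██████······█·         
··███·█·█·············         
·······█··············         
                               
                               
                               


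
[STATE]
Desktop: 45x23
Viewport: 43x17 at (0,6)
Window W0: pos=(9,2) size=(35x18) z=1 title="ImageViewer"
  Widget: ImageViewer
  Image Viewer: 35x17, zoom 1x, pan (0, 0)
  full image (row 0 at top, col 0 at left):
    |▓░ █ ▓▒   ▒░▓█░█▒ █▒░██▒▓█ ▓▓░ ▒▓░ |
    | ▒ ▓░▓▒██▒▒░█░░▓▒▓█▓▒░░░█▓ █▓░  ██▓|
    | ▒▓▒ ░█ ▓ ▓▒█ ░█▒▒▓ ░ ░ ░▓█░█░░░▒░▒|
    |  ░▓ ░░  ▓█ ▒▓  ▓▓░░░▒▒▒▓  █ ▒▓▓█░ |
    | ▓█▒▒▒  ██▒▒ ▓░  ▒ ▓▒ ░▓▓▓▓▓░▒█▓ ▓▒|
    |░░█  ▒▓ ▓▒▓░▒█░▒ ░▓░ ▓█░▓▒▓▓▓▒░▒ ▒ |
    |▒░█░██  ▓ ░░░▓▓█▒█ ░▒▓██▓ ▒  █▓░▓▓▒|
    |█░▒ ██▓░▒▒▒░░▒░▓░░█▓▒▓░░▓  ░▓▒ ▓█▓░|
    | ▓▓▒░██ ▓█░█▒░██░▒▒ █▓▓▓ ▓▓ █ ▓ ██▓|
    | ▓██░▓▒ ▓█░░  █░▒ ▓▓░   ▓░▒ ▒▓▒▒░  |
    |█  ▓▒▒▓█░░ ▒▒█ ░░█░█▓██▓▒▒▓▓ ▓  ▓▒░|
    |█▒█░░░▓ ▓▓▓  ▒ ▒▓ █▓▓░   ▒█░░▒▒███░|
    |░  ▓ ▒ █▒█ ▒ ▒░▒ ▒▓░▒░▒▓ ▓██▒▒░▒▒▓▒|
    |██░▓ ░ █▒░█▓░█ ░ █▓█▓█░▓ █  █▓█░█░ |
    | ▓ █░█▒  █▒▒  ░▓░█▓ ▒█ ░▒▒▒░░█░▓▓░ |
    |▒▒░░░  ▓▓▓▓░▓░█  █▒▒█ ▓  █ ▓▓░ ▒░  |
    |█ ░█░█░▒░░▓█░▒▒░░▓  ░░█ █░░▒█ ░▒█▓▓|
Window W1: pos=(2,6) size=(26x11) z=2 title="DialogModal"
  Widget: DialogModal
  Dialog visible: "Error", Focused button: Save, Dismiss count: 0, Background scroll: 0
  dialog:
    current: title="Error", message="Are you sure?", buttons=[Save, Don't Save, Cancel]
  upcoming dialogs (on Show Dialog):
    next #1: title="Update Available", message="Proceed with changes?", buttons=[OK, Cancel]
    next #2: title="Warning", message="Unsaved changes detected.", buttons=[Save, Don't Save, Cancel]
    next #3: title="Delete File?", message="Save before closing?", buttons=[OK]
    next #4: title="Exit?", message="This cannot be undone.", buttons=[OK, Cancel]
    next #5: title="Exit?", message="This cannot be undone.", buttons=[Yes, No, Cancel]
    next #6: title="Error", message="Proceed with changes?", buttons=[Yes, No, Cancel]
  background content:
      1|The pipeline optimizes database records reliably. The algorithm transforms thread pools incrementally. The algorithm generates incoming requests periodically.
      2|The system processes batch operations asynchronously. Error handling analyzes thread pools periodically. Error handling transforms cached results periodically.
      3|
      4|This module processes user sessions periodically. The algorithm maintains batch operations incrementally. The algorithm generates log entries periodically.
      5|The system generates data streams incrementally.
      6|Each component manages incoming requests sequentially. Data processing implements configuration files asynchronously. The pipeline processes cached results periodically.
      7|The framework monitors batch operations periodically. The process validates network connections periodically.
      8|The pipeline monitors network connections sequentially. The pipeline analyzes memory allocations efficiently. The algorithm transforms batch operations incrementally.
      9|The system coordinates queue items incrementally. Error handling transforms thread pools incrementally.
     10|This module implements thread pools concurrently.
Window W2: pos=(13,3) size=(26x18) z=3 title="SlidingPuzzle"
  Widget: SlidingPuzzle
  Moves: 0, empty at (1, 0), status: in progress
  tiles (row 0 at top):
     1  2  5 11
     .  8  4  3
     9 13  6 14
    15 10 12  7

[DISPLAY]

  ┏━━━━━━━━━━┃┌────┬────┬────┬────┐   ┃░  █
  ┃ DialogMod┃│  1 │  2 │  5 │ 11 │   ┃░░░▒
  ┠──────────┃├────┼────┼────┼────┤   ┃▒▓▓█
  ┃The pipeli┃│    │  8 │  4 │  3 │   ┃▒█▓ 
  ┃Th┌───────┃├────┼────┼────┼────┤   ┃▒░▒ 
  ┃  │      E┃│  9 │ 13 │  6 │ 14 │   ┃█▓░▓
  ┃Th│  Are y┃├────┼────┼────┼────┤   ┃▒ ▓█
  ┃Th│[Save] ┃│ 15 │ 10 │ 12 │  7 │   ┃ ▓ █
  ┃Ea└───────┃└────┴────┴────┴────┘   ┃▓▒▒░
  ┃The framew┃Moves: 0                ┃▓  ▓
  ┗━━━━━━━━━━┃                        ┃▒▒██
         ┃░  ┃                        ┃▒░▒▒
         ┃██░┃                        ┃▓█░█
         ┗━━━┃                        ┃━━━━
             ┗━━━━━━━━━━━━━━━━━━━━━━━━┛    
                                           
                                           


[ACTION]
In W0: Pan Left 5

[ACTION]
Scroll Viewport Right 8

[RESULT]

┏━━━━━━━━━━┃┌────┬────┬────┬────┐   ┃░  █┃ 
┃ DialogMod┃│  1 │  2 │  5 │ 11 │   ┃░░░▒┃ 
┠──────────┃├────┼────┼────┼────┤   ┃▒▓▓█┃ 
┃The pipeli┃│    │  8 │  4 │  3 │   ┃▒█▓ ┃ 
┃Th┌───────┃├────┼────┼────┼────┤   ┃▒░▒ ┃ 
┃  │      E┃│  9 │ 13 │  6 │ 14 │   ┃█▓░▓┃ 
┃Th│  Are y┃├────┼────┼────┼────┤   ┃▒ ▓█┃ 
┃Th│[Save] ┃│ 15 │ 10 │ 12 │  7 │   ┃ ▓ █┃ 
┃Ea└───────┃└────┴────┴────┴────┘   ┃▓▒▒░┃ 
┃The framew┃Moves: 0                ┃▓  ▓┃ 
┗━━━━━━━━━━┃                        ┃▒▒██┃ 
       ┃░  ┃                        ┃▒░▒▒┃ 
       ┃██░┃                        ┃▓█░█┃ 
       ┗━━━┃                        ┃━━━━┛ 
           ┗━━━━━━━━━━━━━━━━━━━━━━━━┛      
                                           
                                           


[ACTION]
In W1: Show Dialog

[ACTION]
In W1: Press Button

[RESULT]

┏━━━━━━━━━━┃┌────┬────┬────┬────┐   ┃░  █┃ 
┃ DialogMod┃│  1 │  2 │  5 │ 11 │   ┃░░░▒┃ 
┠──────────┃├────┼────┼────┼────┤   ┃▒▓▓█┃ 
┃The pipeli┃│    │  8 │  4 │  3 │   ┃▒█▓ ┃ 
┃The system┃├────┼────┼────┼────┤   ┃▒░▒ ┃ 
┃          ┃│  9 │ 13 │  6 │ 14 │   ┃█▓░▓┃ 
┃This modul┃├────┼────┼────┼────┤   ┃▒ ▓█┃ 
┃The system┃│ 15 │ 10 │ 12 │  7 │   ┃ ▓ █┃ 
┃Each compo┃└────┴────┴────┴────┘   ┃▓▒▒░┃ 
┃The framew┃Moves: 0                ┃▓  ▓┃ 
┗━━━━━━━━━━┃                        ┃▒▒██┃ 
       ┃░  ┃                        ┃▒░▒▒┃ 
       ┃██░┃                        ┃▓█░█┃ 
       ┗━━━┃                        ┃━━━━┛ 
           ┗━━━━━━━━━━━━━━━━━━━━━━━━┛      
                                           
                                           


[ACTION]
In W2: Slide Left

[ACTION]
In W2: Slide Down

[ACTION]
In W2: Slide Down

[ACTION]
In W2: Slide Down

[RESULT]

┏━━━━━━━━━━┃┌────┬────┬────┬────┐   ┃░  █┃ 
┃ DialogMod┃│  1 │    │  5 │ 11 │   ┃░░░▒┃ 
┠──────────┃├────┼────┼────┼────┤   ┃▒▓▓█┃ 
┃The pipeli┃│  8 │  2 │  4 │  3 │   ┃▒█▓ ┃ 
┃The system┃├────┼────┼────┼────┤   ┃▒░▒ ┃ 
┃          ┃│  9 │ 13 │  6 │ 14 │   ┃█▓░▓┃ 
┃This modul┃├────┼────┼────┼────┤   ┃▒ ▓█┃ 
┃The system┃│ 15 │ 10 │ 12 │  7 │   ┃ ▓ █┃ 
┃Each compo┃└────┴────┴────┴────┘   ┃▓▒▒░┃ 
┃The framew┃Moves: 2                ┃▓  ▓┃ 
┗━━━━━━━━━━┃                        ┃▒▒██┃ 
       ┃░  ┃                        ┃▒░▒▒┃ 
       ┃██░┃                        ┃▓█░█┃ 
       ┗━━━┃                        ┃━━━━┛ 
           ┗━━━━━━━━━━━━━━━━━━━━━━━━┛      
                                           
                                           


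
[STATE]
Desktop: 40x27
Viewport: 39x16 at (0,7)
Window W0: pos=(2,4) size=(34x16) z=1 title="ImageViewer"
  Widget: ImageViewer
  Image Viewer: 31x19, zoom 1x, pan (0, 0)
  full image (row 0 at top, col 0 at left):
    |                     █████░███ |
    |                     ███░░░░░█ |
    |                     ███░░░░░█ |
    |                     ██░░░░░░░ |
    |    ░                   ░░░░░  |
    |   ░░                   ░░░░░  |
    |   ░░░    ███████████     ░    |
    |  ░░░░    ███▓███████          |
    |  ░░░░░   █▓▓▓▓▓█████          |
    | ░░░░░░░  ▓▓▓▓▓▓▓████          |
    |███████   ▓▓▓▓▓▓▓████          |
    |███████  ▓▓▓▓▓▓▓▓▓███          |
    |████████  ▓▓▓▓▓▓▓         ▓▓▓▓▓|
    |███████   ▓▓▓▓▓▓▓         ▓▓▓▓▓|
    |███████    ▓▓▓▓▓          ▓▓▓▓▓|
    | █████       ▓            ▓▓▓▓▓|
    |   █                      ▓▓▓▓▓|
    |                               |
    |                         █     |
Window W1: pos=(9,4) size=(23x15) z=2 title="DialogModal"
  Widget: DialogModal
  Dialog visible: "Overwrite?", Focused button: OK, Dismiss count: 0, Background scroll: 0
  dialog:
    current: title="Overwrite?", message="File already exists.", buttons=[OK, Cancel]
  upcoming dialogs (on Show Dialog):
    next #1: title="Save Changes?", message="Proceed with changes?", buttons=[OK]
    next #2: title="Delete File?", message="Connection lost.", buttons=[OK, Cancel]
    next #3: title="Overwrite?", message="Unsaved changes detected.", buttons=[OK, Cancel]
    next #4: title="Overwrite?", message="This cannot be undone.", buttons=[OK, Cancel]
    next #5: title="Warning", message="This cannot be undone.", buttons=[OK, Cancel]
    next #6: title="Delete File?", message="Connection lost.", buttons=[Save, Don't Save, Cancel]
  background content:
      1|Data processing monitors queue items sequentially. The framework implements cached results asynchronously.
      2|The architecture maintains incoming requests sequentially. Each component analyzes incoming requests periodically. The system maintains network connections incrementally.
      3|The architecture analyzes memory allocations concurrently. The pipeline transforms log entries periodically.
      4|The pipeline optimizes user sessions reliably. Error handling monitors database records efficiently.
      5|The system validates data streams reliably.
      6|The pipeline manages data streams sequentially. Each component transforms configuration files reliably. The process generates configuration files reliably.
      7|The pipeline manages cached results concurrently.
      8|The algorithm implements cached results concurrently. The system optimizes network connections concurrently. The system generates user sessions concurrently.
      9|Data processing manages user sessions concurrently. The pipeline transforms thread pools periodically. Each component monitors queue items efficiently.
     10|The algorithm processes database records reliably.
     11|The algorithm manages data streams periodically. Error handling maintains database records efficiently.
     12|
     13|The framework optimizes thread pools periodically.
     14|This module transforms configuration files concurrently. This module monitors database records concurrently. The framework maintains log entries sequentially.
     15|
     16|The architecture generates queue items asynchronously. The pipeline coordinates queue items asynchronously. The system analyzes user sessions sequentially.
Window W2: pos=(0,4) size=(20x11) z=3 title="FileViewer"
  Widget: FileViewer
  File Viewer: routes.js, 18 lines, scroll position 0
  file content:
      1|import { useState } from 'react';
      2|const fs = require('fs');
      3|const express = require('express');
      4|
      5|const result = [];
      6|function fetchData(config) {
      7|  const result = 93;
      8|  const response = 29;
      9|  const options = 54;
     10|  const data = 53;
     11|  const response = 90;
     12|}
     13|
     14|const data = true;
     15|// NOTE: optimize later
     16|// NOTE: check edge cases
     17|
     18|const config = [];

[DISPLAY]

┃import { useState▲┃ssing monit┃█  ┃   
┃const fs = requir█┃ecture main┃█  ┃   
┃const express = r░┃ecture anal┃█  ┃   
┃                 ░┃────────┐ze┃░  ┃   
┃const result = []░┃write?  │s ┃   ┃   
┃function fetchDat░┃ready ex│s ┃   ┃   
┃  const result = ▼┃Cancel  │s ┃   ┃   
┗━━━━━━━━━━━━━━━━━━┛────────┘me┃   ┃   
  ┃  ░░░░┃Data processing manag┃   ┃   
  ┃ ░░░░░┃The algorithm process┃   ┃   
  ┃██████┃The algorithm manages┃   ┃   
  ┃██████┗━━━━━━━━━━━━━━━━━━━━━┛   ┃   
  ┗━━━━━━━━━━━━━━━━━━━━━━━━━━━━━━━━┛   
                                       
                                       
                                       


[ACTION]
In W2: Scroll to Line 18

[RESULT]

┃}                ▲┃ssing monit┃█  ┃   
┃                 ░┃ecture main┃█  ┃   
┃const data = true░┃ecture anal┃█  ┃   
┃// NOTE: optimize░┃────────┐ze┃░  ┃   
┃// NOTE: check ed░┃write?  │s ┃   ┃   
┃                 █┃ready ex│s ┃   ┃   
┃const config = []▼┃Cancel  │s ┃   ┃   
┗━━━━━━━━━━━━━━━━━━┛────────┘me┃   ┃   
  ┃  ░░░░┃Data processing manag┃   ┃   
  ┃ ░░░░░┃The algorithm process┃   ┃   
  ┃██████┃The algorithm manages┃   ┃   
  ┃██████┗━━━━━━━━━━━━━━━━━━━━━┛   ┃   
  ┗━━━━━━━━━━━━━━━━━━━━━━━━━━━━━━━━┛   
                                       
                                       
                                       


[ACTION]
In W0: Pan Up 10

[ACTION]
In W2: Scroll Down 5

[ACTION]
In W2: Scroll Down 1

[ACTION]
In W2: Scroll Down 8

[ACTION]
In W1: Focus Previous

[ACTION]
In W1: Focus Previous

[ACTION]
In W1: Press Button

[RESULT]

┃}                ▲┃ssing monit┃█  ┃   
┃                 ░┃ecture main┃█  ┃   
┃const data = true░┃ecture anal┃█  ┃   
┃// NOTE: optimize░┃ne optimize┃░  ┃   
┃// NOTE: check ed░┃ validates ┃   ┃   
┃                 █┃ne manages ┃   ┃   
┃const config = []▼┃ne manages ┃   ┃   
┗━━━━━━━━━━━━━━━━━━┛thm impleme┃   ┃   
  ┃  ░░░░┃Data processing manag┃   ┃   
  ┃ ░░░░░┃The algorithm process┃   ┃   
  ┃██████┃The algorithm manages┃   ┃   
  ┃██████┗━━━━━━━━━━━━━━━━━━━━━┛   ┃   
  ┗━━━━━━━━━━━━━━━━━━━━━━━━━━━━━━━━┛   
                                       
                                       
                                       
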